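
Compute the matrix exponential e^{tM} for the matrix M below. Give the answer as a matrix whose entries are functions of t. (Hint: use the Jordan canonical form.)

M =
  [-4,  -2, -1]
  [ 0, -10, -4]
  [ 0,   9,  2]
e^{tM} =
  [exp(-4*t), 3*t^2*exp(-4*t)/2 - 2*t*exp(-4*t), t^2*exp(-4*t) - t*exp(-4*t)]
  [0, -6*t*exp(-4*t) + exp(-4*t), -4*t*exp(-4*t)]
  [0, 9*t*exp(-4*t), 6*t*exp(-4*t) + exp(-4*t)]

Strategy: write M = P · J · P⁻¹ where J is a Jordan canonical form, so e^{tM} = P · e^{tJ} · P⁻¹, and e^{tJ} can be computed block-by-block.

M has Jordan form
J =
  [-4,  1,  0]
  [ 0, -4,  1]
  [ 0,  0, -4]
(up to reordering of blocks).

Per-block formulas:
  For a 3×3 Jordan block J_3(-4): exp(t · J_3(-4)) = e^(-4t)·(I + t·N + (t^2/2)·N^2), where N is the 3×3 nilpotent shift.

After assembling e^{tJ} and conjugating by P, we get:

e^{tM} =
  [exp(-4*t), 3*t^2*exp(-4*t)/2 - 2*t*exp(-4*t), t^2*exp(-4*t) - t*exp(-4*t)]
  [0, -6*t*exp(-4*t) + exp(-4*t), -4*t*exp(-4*t)]
  [0, 9*t*exp(-4*t), 6*t*exp(-4*t) + exp(-4*t)]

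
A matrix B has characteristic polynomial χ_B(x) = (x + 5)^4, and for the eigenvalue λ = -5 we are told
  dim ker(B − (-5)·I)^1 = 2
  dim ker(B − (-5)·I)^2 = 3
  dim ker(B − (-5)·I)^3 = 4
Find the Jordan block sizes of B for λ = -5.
Block sizes for λ = -5: [3, 1]

From the dimensions of kernels of powers, the number of Jordan blocks of size at least j is d_j − d_{j−1} where d_j = dim ker(N^j) (with d_0 = 0). Computing the differences gives [2, 1, 1].
The number of blocks of size exactly k is (#blocks of size ≥ k) − (#blocks of size ≥ k + 1), so the partition is: 1 block(s) of size 1, 1 block(s) of size 3.
In nonincreasing order the block sizes are [3, 1].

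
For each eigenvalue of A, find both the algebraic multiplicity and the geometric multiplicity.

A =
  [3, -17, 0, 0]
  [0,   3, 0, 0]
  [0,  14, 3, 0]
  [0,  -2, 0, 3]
λ = 3: alg = 4, geom = 3

Step 1 — factor the characteristic polynomial to read off the algebraic multiplicities:
  χ_A(x) = (x - 3)^4

Step 2 — compute geometric multiplicities via the rank-nullity identity g(λ) = n − rank(A − λI):
  rank(A − (3)·I) = 1, so dim ker(A − (3)·I) = n − 1 = 3

Summary:
  λ = 3: algebraic multiplicity = 4, geometric multiplicity = 3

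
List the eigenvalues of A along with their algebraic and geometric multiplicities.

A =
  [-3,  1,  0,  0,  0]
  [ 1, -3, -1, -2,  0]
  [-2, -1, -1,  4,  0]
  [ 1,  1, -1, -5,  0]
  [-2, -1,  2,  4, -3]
λ = -3: alg = 5, geom = 3

Step 1 — factor the characteristic polynomial to read off the algebraic multiplicities:
  χ_A(x) = (x + 3)^5

Step 2 — compute geometric multiplicities via the rank-nullity identity g(λ) = n − rank(A − λI):
  rank(A − (-3)·I) = 2, so dim ker(A − (-3)·I) = n − 2 = 3

Summary:
  λ = -3: algebraic multiplicity = 5, geometric multiplicity = 3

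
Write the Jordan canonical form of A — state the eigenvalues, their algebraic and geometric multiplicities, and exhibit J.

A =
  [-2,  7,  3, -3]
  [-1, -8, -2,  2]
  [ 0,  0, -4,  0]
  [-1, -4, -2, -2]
J_3(-4) ⊕ J_1(-4)

The characteristic polynomial is
  det(x·I − A) = x^4 + 16*x^3 + 96*x^2 + 256*x + 256 = (x + 4)^4

Eigenvalues and multiplicities (the geometric multiplicity of λ is n − rank(A − λI), which equals the number of Jordan blocks for λ):
  λ = -4: algebraic multiplicity = 4, geometric multiplicity = 2

Determining the block sizes for each eigenvalue:
  λ = -4: with am = 4 and gm = 2, the partition is not yet determined (e.g. several partitions of 4 into 2 parts exist). Let N = A − (-4)·I. Computing rank(N^1) = 2, rank(N^2) = 1, rank(N^3) = 0; the number of blocks of size ≥ j is rank(N^{j−1}) − rank(N^j), giving [2, 1, 1]. So we have 1 block(s) of size 3, 1 block(s) of size 1 → block sizes [3, 1]

Assembling the blocks gives a Jordan form
J =
  [-4,  1,  0,  0]
  [ 0, -4,  1,  0]
  [ 0,  0, -4,  0]
  [ 0,  0,  0, -4]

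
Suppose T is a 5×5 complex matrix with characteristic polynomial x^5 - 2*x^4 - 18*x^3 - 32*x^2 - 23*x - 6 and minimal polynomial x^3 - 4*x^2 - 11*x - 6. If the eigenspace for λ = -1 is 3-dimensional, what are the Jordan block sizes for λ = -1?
Block sizes for λ = -1: [2, 1, 1]

Step 1 — from the characteristic polynomial, algebraic multiplicity of λ = -1 is 4. From dim ker(T − (-1)·I) = 3, there are exactly 3 Jordan blocks for λ = -1.
Step 2 — from the minimal polynomial, the factor (x + 1)^2 tells us the largest block for λ = -1 has size 2.
Step 3 — with total size 4, 3 blocks, and largest block 2, the block sizes (in nonincreasing order) are [2, 1, 1].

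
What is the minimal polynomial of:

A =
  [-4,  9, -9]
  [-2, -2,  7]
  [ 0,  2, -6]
x^3 + 12*x^2 + 48*x + 64

The characteristic polynomial is χ_A(x) = (x + 4)^3, so the eigenvalues are known. The minimal polynomial is
  m_A(x) = Π_λ (x − λ)^{k_λ}
where k_λ is the size of the *largest* Jordan block for λ (equivalently, the smallest k with (A − λI)^k v = 0 for every generalised eigenvector v of λ).

  λ = -4: largest Jordan block has size 3, contributing (x + 4)^3

So m_A(x) = (x + 4)^3 = x^3 + 12*x^2 + 48*x + 64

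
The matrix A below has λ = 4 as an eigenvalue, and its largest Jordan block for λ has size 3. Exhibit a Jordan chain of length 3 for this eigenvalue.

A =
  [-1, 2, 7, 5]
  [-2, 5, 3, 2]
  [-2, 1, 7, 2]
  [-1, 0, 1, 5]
A Jordan chain for λ = 4 of length 3:
v_1 = (2, 0, 0, 2)ᵀ
v_2 = (-5, -2, -2, -1)ᵀ
v_3 = (1, 0, 0, 0)ᵀ

Let N = A − (4)·I. We want v_3 with N^3 v_3 = 0 but N^2 v_3 ≠ 0; then v_{j-1} := N · v_j for j = 3, …, 2.

Pick v_3 = (1, 0, 0, 0)ᵀ.
Then v_2 = N · v_3 = (-5, -2, -2, -1)ᵀ.
Then v_1 = N · v_2 = (2, 0, 0, 2)ᵀ.

Sanity check: (A − (4)·I) v_1 = (0, 0, 0, 0)ᵀ = 0. ✓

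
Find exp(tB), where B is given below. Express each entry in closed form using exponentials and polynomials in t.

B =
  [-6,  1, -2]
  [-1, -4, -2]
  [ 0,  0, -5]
e^{tB} =
  [-t*exp(-5*t) + exp(-5*t), t*exp(-5*t), -2*t*exp(-5*t)]
  [-t*exp(-5*t), t*exp(-5*t) + exp(-5*t), -2*t*exp(-5*t)]
  [0, 0, exp(-5*t)]

Strategy: write B = P · J · P⁻¹ where J is a Jordan canonical form, so e^{tB} = P · e^{tJ} · P⁻¹, and e^{tJ} can be computed block-by-block.

B has Jordan form
J =
  [-5,  1,  0]
  [ 0, -5,  0]
  [ 0,  0, -5]
(up to reordering of blocks).

Per-block formulas:
  For a 1×1 block at λ = -5: exp(t · [-5]) = [e^(-5t)].
  For a 2×2 Jordan block J_2(-5): exp(t · J_2(-5)) = e^(-5t)·(I + t·N), where N is the 2×2 nilpotent shift.

After assembling e^{tJ} and conjugating by P, we get:

e^{tB} =
  [-t*exp(-5*t) + exp(-5*t), t*exp(-5*t), -2*t*exp(-5*t)]
  [-t*exp(-5*t), t*exp(-5*t) + exp(-5*t), -2*t*exp(-5*t)]
  [0, 0, exp(-5*t)]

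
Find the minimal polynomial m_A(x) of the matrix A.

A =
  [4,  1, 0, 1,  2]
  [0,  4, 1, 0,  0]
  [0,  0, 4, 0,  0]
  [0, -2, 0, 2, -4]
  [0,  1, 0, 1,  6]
x^3 - 12*x^2 + 48*x - 64

The characteristic polynomial is χ_A(x) = (x - 4)^5, so the eigenvalues are known. The minimal polynomial is
  m_A(x) = Π_λ (x − λ)^{k_λ}
where k_λ is the size of the *largest* Jordan block for λ (equivalently, the smallest k with (A − λI)^k v = 0 for every generalised eigenvector v of λ).

  λ = 4: largest Jordan block has size 3, contributing (x − 4)^3

So m_A(x) = (x - 4)^3 = x^3 - 12*x^2 + 48*x - 64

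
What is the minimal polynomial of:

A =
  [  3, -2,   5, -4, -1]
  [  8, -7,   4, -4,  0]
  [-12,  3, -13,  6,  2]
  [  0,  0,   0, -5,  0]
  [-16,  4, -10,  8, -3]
x^3 + 15*x^2 + 75*x + 125

The characteristic polynomial is χ_A(x) = (x + 5)^5, so the eigenvalues are known. The minimal polynomial is
  m_A(x) = Π_λ (x − λ)^{k_λ}
where k_λ is the size of the *largest* Jordan block for λ (equivalently, the smallest k with (A − λI)^k v = 0 for every generalised eigenvector v of λ).

  λ = -5: largest Jordan block has size 3, contributing (x + 5)^3

So m_A(x) = (x + 5)^3 = x^3 + 15*x^2 + 75*x + 125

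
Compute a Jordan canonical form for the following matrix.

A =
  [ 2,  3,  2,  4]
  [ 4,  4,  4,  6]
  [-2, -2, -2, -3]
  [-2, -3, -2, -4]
J_3(0) ⊕ J_1(0)

The characteristic polynomial is
  det(x·I − A) = x^4

Eigenvalues and multiplicities (the geometric multiplicity of λ is n − rank(A − λI), which equals the number of Jordan blocks for λ):
  λ = 0: algebraic multiplicity = 4, geometric multiplicity = 2

Determining the block sizes for each eigenvalue:
  λ = 0: with am = 4 and gm = 2, the partition is not yet determined (e.g. several partitions of 4 into 2 parts exist). Let N = A − (0)·I. Computing rank(N^1) = 2, rank(N^2) = 1, rank(N^3) = 0; the number of blocks of size ≥ j is rank(N^{j−1}) − rank(N^j), giving [2, 1, 1]. So we have 1 block(s) of size 3, 1 block(s) of size 1 → block sizes [3, 1]

Assembling the blocks gives a Jordan form
J =
  [0, 1, 0, 0]
  [0, 0, 1, 0]
  [0, 0, 0, 0]
  [0, 0, 0, 0]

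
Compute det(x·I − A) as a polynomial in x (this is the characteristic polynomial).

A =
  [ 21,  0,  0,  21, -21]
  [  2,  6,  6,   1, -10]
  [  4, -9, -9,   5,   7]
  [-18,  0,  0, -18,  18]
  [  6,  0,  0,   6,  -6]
x^5 + 6*x^4 + 9*x^3

Expanding det(x·I − A) (e.g. by cofactor expansion or by noting that A is similar to its Jordan form J, which has the same characteristic polynomial as A) gives
  χ_A(x) = x^5 + 6*x^4 + 9*x^3
which factors as x^3*(x + 3)^2. The eigenvalues (with algebraic multiplicities) are λ = -3 with multiplicity 2, λ = 0 with multiplicity 3.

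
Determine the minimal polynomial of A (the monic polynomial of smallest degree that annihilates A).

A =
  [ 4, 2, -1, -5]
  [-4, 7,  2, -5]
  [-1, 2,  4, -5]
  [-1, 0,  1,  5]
x^3 - 15*x^2 + 75*x - 125

The characteristic polynomial is χ_A(x) = (x - 5)^4, so the eigenvalues are known. The minimal polynomial is
  m_A(x) = Π_λ (x − λ)^{k_λ}
where k_λ is the size of the *largest* Jordan block for λ (equivalently, the smallest k with (A − λI)^k v = 0 for every generalised eigenvector v of λ).

  λ = 5: largest Jordan block has size 3, contributing (x − 5)^3

So m_A(x) = (x - 5)^3 = x^3 - 15*x^2 + 75*x - 125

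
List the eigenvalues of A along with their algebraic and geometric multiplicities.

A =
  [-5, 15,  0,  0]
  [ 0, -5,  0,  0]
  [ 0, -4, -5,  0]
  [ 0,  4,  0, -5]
λ = -5: alg = 4, geom = 3

Step 1 — factor the characteristic polynomial to read off the algebraic multiplicities:
  χ_A(x) = (x + 5)^4

Step 2 — compute geometric multiplicities via the rank-nullity identity g(λ) = n − rank(A − λI):
  rank(A − (-5)·I) = 1, so dim ker(A − (-5)·I) = n − 1 = 3

Summary:
  λ = -5: algebraic multiplicity = 4, geometric multiplicity = 3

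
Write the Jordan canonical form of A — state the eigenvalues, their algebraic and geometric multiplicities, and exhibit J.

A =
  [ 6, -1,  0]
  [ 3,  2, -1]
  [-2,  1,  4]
J_3(4)

The characteristic polynomial is
  det(x·I − A) = x^3 - 12*x^2 + 48*x - 64 = (x - 4)^3

Eigenvalues and multiplicities (the geometric multiplicity of λ is n − rank(A − λI), which equals the number of Jordan blocks for λ):
  λ = 4: algebraic multiplicity = 3, geometric multiplicity = 1

Determining the block sizes for each eigenvalue:
  λ = 4: one block (gm = 1), so the single block has size am = 3 → block sizes [3]

Assembling the blocks gives a Jordan form
J =
  [4, 1, 0]
  [0, 4, 1]
  [0, 0, 4]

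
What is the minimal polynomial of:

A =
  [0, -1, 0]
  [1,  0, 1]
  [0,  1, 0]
x^3

The characteristic polynomial is χ_A(x) = x^3, so the eigenvalues are known. The minimal polynomial is
  m_A(x) = Π_λ (x − λ)^{k_λ}
where k_λ is the size of the *largest* Jordan block for λ (equivalently, the smallest k with (A − λI)^k v = 0 for every generalised eigenvector v of λ).

  λ = 0: largest Jordan block has size 3, contributing (x − 0)^3

So m_A(x) = x^3 = x^3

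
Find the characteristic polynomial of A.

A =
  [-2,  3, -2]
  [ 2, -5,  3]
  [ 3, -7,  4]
x^3 + 3*x^2 + 3*x + 1

Expanding det(x·I − A) (e.g. by cofactor expansion or by noting that A is similar to its Jordan form J, which has the same characteristic polynomial as A) gives
  χ_A(x) = x^3 + 3*x^2 + 3*x + 1
which factors as (x + 1)^3. The eigenvalues (with algebraic multiplicities) are λ = -1 with multiplicity 3.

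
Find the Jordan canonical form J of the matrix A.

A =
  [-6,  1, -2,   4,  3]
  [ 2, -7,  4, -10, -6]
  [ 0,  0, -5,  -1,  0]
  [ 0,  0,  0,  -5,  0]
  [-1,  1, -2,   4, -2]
J_2(-5) ⊕ J_2(-5) ⊕ J_1(-5)

The characteristic polynomial is
  det(x·I − A) = x^5 + 25*x^4 + 250*x^3 + 1250*x^2 + 3125*x + 3125 = (x + 5)^5

Eigenvalues and multiplicities (the geometric multiplicity of λ is n − rank(A − λI), which equals the number of Jordan blocks for λ):
  λ = -5: algebraic multiplicity = 5, geometric multiplicity = 3

Determining the block sizes for each eigenvalue:
  λ = -5: with am = 5 and gm = 3, the partition is not yet determined (e.g. several partitions of 5 into 3 parts exist). Let N = A − (-5)·I. Computing rank(N^1) = 2, rank(N^2) = 0; the number of blocks of size ≥ j is rank(N^{j−1}) − rank(N^j), giving [3, 2]. So we have 2 block(s) of size 2, 1 block(s) of size 1 → block sizes [2, 2, 1]

Assembling the blocks gives a Jordan form
J =
  [-5,  1,  0,  0,  0]
  [ 0, -5,  0,  0,  0]
  [ 0,  0, -5,  1,  0]
  [ 0,  0,  0, -5,  0]
  [ 0,  0,  0,  0, -5]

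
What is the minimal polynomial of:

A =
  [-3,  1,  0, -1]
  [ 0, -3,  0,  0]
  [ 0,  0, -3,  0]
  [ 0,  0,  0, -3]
x^2 + 6*x + 9

The characteristic polynomial is χ_A(x) = (x + 3)^4, so the eigenvalues are known. The minimal polynomial is
  m_A(x) = Π_λ (x − λ)^{k_λ}
where k_λ is the size of the *largest* Jordan block for λ (equivalently, the smallest k with (A − λI)^k v = 0 for every generalised eigenvector v of λ).

  λ = -3: largest Jordan block has size 2, contributing (x + 3)^2

So m_A(x) = (x + 3)^2 = x^2 + 6*x + 9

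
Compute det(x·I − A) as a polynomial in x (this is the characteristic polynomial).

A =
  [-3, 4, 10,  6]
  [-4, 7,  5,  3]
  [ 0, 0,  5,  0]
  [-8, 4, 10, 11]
x^4 - 20*x^3 + 150*x^2 - 500*x + 625

Expanding det(x·I − A) (e.g. by cofactor expansion or by noting that A is similar to its Jordan form J, which has the same characteristic polynomial as A) gives
  χ_A(x) = x^4 - 20*x^3 + 150*x^2 - 500*x + 625
which factors as (x - 5)^4. The eigenvalues (with algebraic multiplicities) are λ = 5 with multiplicity 4.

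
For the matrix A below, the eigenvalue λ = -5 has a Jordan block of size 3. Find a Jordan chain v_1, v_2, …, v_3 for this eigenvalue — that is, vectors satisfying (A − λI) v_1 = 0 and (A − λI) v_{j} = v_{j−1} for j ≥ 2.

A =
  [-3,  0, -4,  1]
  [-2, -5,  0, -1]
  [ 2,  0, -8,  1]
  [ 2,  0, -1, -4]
A Jordan chain for λ = -5 of length 3:
v_1 = (-2, -6, 0, 4)ᵀ
v_2 = (2, -2, 2, 2)ᵀ
v_3 = (1, 0, 0, 0)ᵀ

Let N = A − (-5)·I. We want v_3 with N^3 v_3 = 0 but N^2 v_3 ≠ 0; then v_{j-1} := N · v_j for j = 3, …, 2.

Pick v_3 = (1, 0, 0, 0)ᵀ.
Then v_2 = N · v_3 = (2, -2, 2, 2)ᵀ.
Then v_1 = N · v_2 = (-2, -6, 0, 4)ᵀ.

Sanity check: (A − (-5)·I) v_1 = (0, 0, 0, 0)ᵀ = 0. ✓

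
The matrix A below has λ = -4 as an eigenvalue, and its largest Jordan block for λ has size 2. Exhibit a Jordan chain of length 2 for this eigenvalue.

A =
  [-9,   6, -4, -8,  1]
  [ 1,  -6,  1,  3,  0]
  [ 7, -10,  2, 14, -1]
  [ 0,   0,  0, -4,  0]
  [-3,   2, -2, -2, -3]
A Jordan chain for λ = -4 of length 2:
v_1 = (-5, 1, 7, 0, -3)ᵀ
v_2 = (1, 0, 0, 0, 0)ᵀ

Let N = A − (-4)·I. We want v_2 with N^2 v_2 = 0 but N^1 v_2 ≠ 0; then v_{j-1} := N · v_j for j = 2, …, 2.

Pick v_2 = (1, 0, 0, 0, 0)ᵀ.
Then v_1 = N · v_2 = (-5, 1, 7, 0, -3)ᵀ.

Sanity check: (A − (-4)·I) v_1 = (0, 0, 0, 0, 0)ᵀ = 0. ✓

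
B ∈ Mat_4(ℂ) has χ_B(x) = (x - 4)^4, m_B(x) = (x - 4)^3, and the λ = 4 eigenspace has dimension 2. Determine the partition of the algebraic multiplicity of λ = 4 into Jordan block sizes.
Block sizes for λ = 4: [3, 1]

Step 1 — from the characteristic polynomial, algebraic multiplicity of λ = 4 is 4. From dim ker(B − (4)·I) = 2, there are exactly 2 Jordan blocks for λ = 4.
Step 2 — from the minimal polynomial, the factor (x − 4)^3 tells us the largest block for λ = 4 has size 3.
Step 3 — with total size 4, 2 blocks, and largest block 3, the block sizes (in nonincreasing order) are [3, 1].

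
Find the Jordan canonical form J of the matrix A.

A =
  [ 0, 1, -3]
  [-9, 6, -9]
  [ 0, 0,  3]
J_2(3) ⊕ J_1(3)

The characteristic polynomial is
  det(x·I − A) = x^3 - 9*x^2 + 27*x - 27 = (x - 3)^3

Eigenvalues and multiplicities (the geometric multiplicity of λ is n − rank(A − λI), which equals the number of Jordan blocks for λ):
  λ = 3: algebraic multiplicity = 3, geometric multiplicity = 2

Determining the block sizes for each eigenvalue:
  λ = 3: 2 blocks summing to 3 forces exactly one block of size 2 and the rest size 1 → block sizes [2, 1]

Assembling the blocks gives a Jordan form
J =
  [3, 1, 0]
  [0, 3, 0]
  [0, 0, 3]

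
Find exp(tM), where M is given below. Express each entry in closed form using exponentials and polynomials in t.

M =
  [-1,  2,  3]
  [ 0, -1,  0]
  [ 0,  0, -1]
e^{tM} =
  [exp(-t), 2*t*exp(-t), 3*t*exp(-t)]
  [0, exp(-t), 0]
  [0, 0, exp(-t)]

Strategy: write M = P · J · P⁻¹ where J is a Jordan canonical form, so e^{tM} = P · e^{tJ} · P⁻¹, and e^{tJ} can be computed block-by-block.

M has Jordan form
J =
  [-1,  1,  0]
  [ 0, -1,  0]
  [ 0,  0, -1]
(up to reordering of blocks).

Per-block formulas:
  For a 2×2 Jordan block J_2(-1): exp(t · J_2(-1)) = e^(-1t)·(I + t·N), where N is the 2×2 nilpotent shift.
  For a 1×1 block at λ = -1: exp(t · [-1]) = [e^(-1t)].

After assembling e^{tJ} and conjugating by P, we get:

e^{tM} =
  [exp(-t), 2*t*exp(-t), 3*t*exp(-t)]
  [0, exp(-t), 0]
  [0, 0, exp(-t)]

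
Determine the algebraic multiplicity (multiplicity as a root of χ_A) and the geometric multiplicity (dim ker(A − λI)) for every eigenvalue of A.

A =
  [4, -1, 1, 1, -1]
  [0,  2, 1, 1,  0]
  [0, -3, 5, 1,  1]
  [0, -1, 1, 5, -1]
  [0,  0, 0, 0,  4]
λ = 4: alg = 5, geom = 3

Step 1 — factor the characteristic polynomial to read off the algebraic multiplicities:
  χ_A(x) = (x - 4)^5

Step 2 — compute geometric multiplicities via the rank-nullity identity g(λ) = n − rank(A − λI):
  rank(A − (4)·I) = 2, so dim ker(A − (4)·I) = n − 2 = 3

Summary:
  λ = 4: algebraic multiplicity = 5, geometric multiplicity = 3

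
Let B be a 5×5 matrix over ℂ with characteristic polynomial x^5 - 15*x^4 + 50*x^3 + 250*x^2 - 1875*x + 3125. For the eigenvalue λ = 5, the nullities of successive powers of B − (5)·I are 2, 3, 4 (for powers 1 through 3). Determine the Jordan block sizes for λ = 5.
Block sizes for λ = 5: [3, 1]

From the dimensions of kernels of powers, the number of Jordan blocks of size at least j is d_j − d_{j−1} where d_j = dim ker(N^j) (with d_0 = 0). Computing the differences gives [2, 1, 1].
The number of blocks of size exactly k is (#blocks of size ≥ k) − (#blocks of size ≥ k + 1), so the partition is: 1 block(s) of size 1, 1 block(s) of size 3.
In nonincreasing order the block sizes are [3, 1].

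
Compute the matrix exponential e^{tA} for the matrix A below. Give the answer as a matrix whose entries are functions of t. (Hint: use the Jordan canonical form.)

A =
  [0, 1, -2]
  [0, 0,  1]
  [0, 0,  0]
e^{tA} =
  [1, t, t^2/2 - 2*t]
  [0, 1, t]
  [0, 0, 1]

Strategy: write A = P · J · P⁻¹ where J is a Jordan canonical form, so e^{tA} = P · e^{tJ} · P⁻¹, and e^{tJ} can be computed block-by-block.

A has Jordan form
J =
  [0, 1, 0]
  [0, 0, 1]
  [0, 0, 0]
(up to reordering of blocks).

Per-block formulas:
  For a 3×3 Jordan block J_3(0): exp(t · J_3(0)) = e^(0t)·(I + t·N + (t^2/2)·N^2), where N is the 3×3 nilpotent shift.

After assembling e^{tJ} and conjugating by P, we get:

e^{tA} =
  [1, t, t^2/2 - 2*t]
  [0, 1, t]
  [0, 0, 1]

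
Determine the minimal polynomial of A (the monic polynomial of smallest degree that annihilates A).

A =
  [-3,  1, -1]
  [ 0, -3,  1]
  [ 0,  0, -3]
x^3 + 9*x^2 + 27*x + 27

The characteristic polynomial is χ_A(x) = (x + 3)^3, so the eigenvalues are known. The minimal polynomial is
  m_A(x) = Π_λ (x − λ)^{k_λ}
where k_λ is the size of the *largest* Jordan block for λ (equivalently, the smallest k with (A − λI)^k v = 0 for every generalised eigenvector v of λ).

  λ = -3: largest Jordan block has size 3, contributing (x + 3)^3

So m_A(x) = (x + 3)^3 = x^3 + 9*x^2 + 27*x + 27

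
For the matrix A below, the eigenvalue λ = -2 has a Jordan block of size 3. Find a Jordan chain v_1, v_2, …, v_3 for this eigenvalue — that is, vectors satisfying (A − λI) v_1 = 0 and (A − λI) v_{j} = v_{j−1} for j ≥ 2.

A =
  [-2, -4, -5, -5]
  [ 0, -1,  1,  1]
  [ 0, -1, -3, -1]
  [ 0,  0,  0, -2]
A Jordan chain for λ = -2 of length 3:
v_1 = (1, 0, 0, 0)ᵀ
v_2 = (-4, 1, -1, 0)ᵀ
v_3 = (0, 1, 0, 0)ᵀ

Let N = A − (-2)·I. We want v_3 with N^3 v_3 = 0 but N^2 v_3 ≠ 0; then v_{j-1} := N · v_j for j = 3, …, 2.

Pick v_3 = (0, 1, 0, 0)ᵀ.
Then v_2 = N · v_3 = (-4, 1, -1, 0)ᵀ.
Then v_1 = N · v_2 = (1, 0, 0, 0)ᵀ.

Sanity check: (A − (-2)·I) v_1 = (0, 0, 0, 0)ᵀ = 0. ✓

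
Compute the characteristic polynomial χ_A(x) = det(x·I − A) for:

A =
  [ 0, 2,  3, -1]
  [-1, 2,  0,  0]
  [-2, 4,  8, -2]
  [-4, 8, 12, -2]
x^4 - 8*x^3 + 24*x^2 - 32*x + 16

Expanding det(x·I − A) (e.g. by cofactor expansion or by noting that A is similar to its Jordan form J, which has the same characteristic polynomial as A) gives
  χ_A(x) = x^4 - 8*x^3 + 24*x^2 - 32*x + 16
which factors as (x - 2)^4. The eigenvalues (with algebraic multiplicities) are λ = 2 with multiplicity 4.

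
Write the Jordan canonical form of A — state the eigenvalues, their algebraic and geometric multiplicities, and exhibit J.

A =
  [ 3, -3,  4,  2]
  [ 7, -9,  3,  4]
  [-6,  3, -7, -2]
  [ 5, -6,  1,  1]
J_3(-3) ⊕ J_1(-3)

The characteristic polynomial is
  det(x·I − A) = x^4 + 12*x^3 + 54*x^2 + 108*x + 81 = (x + 3)^4

Eigenvalues and multiplicities (the geometric multiplicity of λ is n − rank(A − λI), which equals the number of Jordan blocks for λ):
  λ = -3: algebraic multiplicity = 4, geometric multiplicity = 2

Determining the block sizes for each eigenvalue:
  λ = -3: with am = 4 and gm = 2, the partition is not yet determined (e.g. several partitions of 4 into 2 parts exist). Let N = A − (-3)·I. Computing rank(N^1) = 2, rank(N^2) = 1, rank(N^3) = 0; the number of blocks of size ≥ j is rank(N^{j−1}) − rank(N^j), giving [2, 1, 1]. So we have 1 block(s) of size 3, 1 block(s) of size 1 → block sizes [3, 1]

Assembling the blocks gives a Jordan form
J =
  [-3,  1,  0,  0]
  [ 0, -3,  1,  0]
  [ 0,  0, -3,  0]
  [ 0,  0,  0, -3]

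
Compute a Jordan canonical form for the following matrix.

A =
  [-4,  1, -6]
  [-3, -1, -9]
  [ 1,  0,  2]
J_3(-1)

The characteristic polynomial is
  det(x·I − A) = x^3 + 3*x^2 + 3*x + 1 = (x + 1)^3

Eigenvalues and multiplicities (the geometric multiplicity of λ is n − rank(A − λI), which equals the number of Jordan blocks for λ):
  λ = -1: algebraic multiplicity = 3, geometric multiplicity = 1

Determining the block sizes for each eigenvalue:
  λ = -1: one block (gm = 1), so the single block has size am = 3 → block sizes [3]

Assembling the blocks gives a Jordan form
J =
  [-1,  1,  0]
  [ 0, -1,  1]
  [ 0,  0, -1]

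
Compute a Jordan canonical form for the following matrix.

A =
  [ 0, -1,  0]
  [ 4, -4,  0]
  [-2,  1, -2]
J_2(-2) ⊕ J_1(-2)

The characteristic polynomial is
  det(x·I − A) = x^3 + 6*x^2 + 12*x + 8 = (x + 2)^3

Eigenvalues and multiplicities (the geometric multiplicity of λ is n − rank(A − λI), which equals the number of Jordan blocks for λ):
  λ = -2: algebraic multiplicity = 3, geometric multiplicity = 2

Determining the block sizes for each eigenvalue:
  λ = -2: 2 blocks summing to 3 forces exactly one block of size 2 and the rest size 1 → block sizes [2, 1]

Assembling the blocks gives a Jordan form
J =
  [-2,  1,  0]
  [ 0, -2,  0]
  [ 0,  0, -2]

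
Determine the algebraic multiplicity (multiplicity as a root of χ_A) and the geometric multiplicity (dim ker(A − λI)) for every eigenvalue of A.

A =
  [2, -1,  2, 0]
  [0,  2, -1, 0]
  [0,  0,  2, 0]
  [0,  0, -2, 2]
λ = 2: alg = 4, geom = 2

Step 1 — factor the characteristic polynomial to read off the algebraic multiplicities:
  χ_A(x) = (x - 2)^4

Step 2 — compute geometric multiplicities via the rank-nullity identity g(λ) = n − rank(A − λI):
  rank(A − (2)·I) = 2, so dim ker(A − (2)·I) = n − 2 = 2

Summary:
  λ = 2: algebraic multiplicity = 4, geometric multiplicity = 2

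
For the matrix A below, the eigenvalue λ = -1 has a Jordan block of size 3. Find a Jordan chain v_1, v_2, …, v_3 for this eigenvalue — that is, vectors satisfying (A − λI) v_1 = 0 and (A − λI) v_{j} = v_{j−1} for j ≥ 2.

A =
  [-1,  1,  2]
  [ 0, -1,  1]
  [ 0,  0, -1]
A Jordan chain for λ = -1 of length 3:
v_1 = (1, 0, 0)ᵀ
v_2 = (2, 1, 0)ᵀ
v_3 = (0, 0, 1)ᵀ

Let N = A − (-1)·I. We want v_3 with N^3 v_3 = 0 but N^2 v_3 ≠ 0; then v_{j-1} := N · v_j for j = 3, …, 2.

Pick v_3 = (0, 0, 1)ᵀ.
Then v_2 = N · v_3 = (2, 1, 0)ᵀ.
Then v_1 = N · v_2 = (1, 0, 0)ᵀ.

Sanity check: (A − (-1)·I) v_1 = (0, 0, 0)ᵀ = 0. ✓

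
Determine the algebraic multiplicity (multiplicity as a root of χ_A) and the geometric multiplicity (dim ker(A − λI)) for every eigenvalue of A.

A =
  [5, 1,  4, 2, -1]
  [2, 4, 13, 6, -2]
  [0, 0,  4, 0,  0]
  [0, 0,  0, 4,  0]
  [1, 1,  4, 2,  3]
λ = 4: alg = 5, geom = 3

Step 1 — factor the characteristic polynomial to read off the algebraic multiplicities:
  χ_A(x) = (x - 4)^5

Step 2 — compute geometric multiplicities via the rank-nullity identity g(λ) = n − rank(A − λI):
  rank(A − (4)·I) = 2, so dim ker(A − (4)·I) = n − 2 = 3

Summary:
  λ = 4: algebraic multiplicity = 5, geometric multiplicity = 3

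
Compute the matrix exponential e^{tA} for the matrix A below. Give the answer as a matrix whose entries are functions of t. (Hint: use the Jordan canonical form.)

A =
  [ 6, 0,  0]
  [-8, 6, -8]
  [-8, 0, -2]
e^{tA} =
  [exp(6*t), 0, 0]
  [-exp(6*t) + exp(-2*t), exp(6*t), -exp(6*t) + exp(-2*t)]
  [-exp(6*t) + exp(-2*t), 0, exp(-2*t)]

Strategy: write A = P · J · P⁻¹ where J is a Jordan canonical form, so e^{tA} = P · e^{tJ} · P⁻¹, and e^{tJ} can be computed block-by-block.

A has Jordan form
J =
  [-2, 0, 0]
  [ 0, 6, 0]
  [ 0, 0, 6]
(up to reordering of blocks).

Per-block formulas:
  For a 1×1 block at λ = -2: exp(t · [-2]) = [e^(-2t)].
  For a 1×1 block at λ = 6: exp(t · [6]) = [e^(6t)].

After assembling e^{tJ} and conjugating by P, we get:

e^{tA} =
  [exp(6*t), 0, 0]
  [-exp(6*t) + exp(-2*t), exp(6*t), -exp(6*t) + exp(-2*t)]
  [-exp(6*t) + exp(-2*t), 0, exp(-2*t)]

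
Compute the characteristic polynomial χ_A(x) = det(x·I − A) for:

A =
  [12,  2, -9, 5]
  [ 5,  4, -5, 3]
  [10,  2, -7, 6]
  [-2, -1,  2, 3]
x^4 - 12*x^3 + 54*x^2 - 108*x + 81

Expanding det(x·I − A) (e.g. by cofactor expansion or by noting that A is similar to its Jordan form J, which has the same characteristic polynomial as A) gives
  χ_A(x) = x^4 - 12*x^3 + 54*x^2 - 108*x + 81
which factors as (x - 3)^4. The eigenvalues (with algebraic multiplicities) are λ = 3 with multiplicity 4.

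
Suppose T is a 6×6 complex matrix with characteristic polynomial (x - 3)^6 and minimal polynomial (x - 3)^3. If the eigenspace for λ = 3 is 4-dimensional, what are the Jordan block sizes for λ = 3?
Block sizes for λ = 3: [3, 1, 1, 1]

Step 1 — from the characteristic polynomial, algebraic multiplicity of λ = 3 is 6. From dim ker(T − (3)·I) = 4, there are exactly 4 Jordan blocks for λ = 3.
Step 2 — from the minimal polynomial, the factor (x − 3)^3 tells us the largest block for λ = 3 has size 3.
Step 3 — with total size 6, 4 blocks, and largest block 3, the block sizes (in nonincreasing order) are [3, 1, 1, 1].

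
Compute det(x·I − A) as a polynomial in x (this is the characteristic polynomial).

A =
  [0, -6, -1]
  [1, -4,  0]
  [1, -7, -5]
x^3 + 9*x^2 + 27*x + 27

Expanding det(x·I − A) (e.g. by cofactor expansion or by noting that A is similar to its Jordan form J, which has the same characteristic polynomial as A) gives
  χ_A(x) = x^3 + 9*x^2 + 27*x + 27
which factors as (x + 3)^3. The eigenvalues (with algebraic multiplicities) are λ = -3 with multiplicity 3.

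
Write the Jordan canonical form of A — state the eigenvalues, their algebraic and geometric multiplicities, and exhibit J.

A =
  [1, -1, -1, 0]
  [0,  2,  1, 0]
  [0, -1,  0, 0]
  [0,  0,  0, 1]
J_2(1) ⊕ J_1(1) ⊕ J_1(1)

The characteristic polynomial is
  det(x·I − A) = x^4 - 4*x^3 + 6*x^2 - 4*x + 1 = (x - 1)^4

Eigenvalues and multiplicities (the geometric multiplicity of λ is n − rank(A − λI), which equals the number of Jordan blocks for λ):
  λ = 1: algebraic multiplicity = 4, geometric multiplicity = 3

Determining the block sizes for each eigenvalue:
  λ = 1: 3 blocks summing to 4 forces exactly one block of size 2 and the rest size 1 → block sizes [2, 1, 1]

Assembling the blocks gives a Jordan form
J =
  [1, 1, 0, 0]
  [0, 1, 0, 0]
  [0, 0, 1, 0]
  [0, 0, 0, 1]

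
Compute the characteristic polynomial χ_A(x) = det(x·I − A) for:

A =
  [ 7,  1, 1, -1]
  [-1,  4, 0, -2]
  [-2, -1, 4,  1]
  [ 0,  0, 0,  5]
x^4 - 20*x^3 + 150*x^2 - 500*x + 625

Expanding det(x·I − A) (e.g. by cofactor expansion or by noting that A is similar to its Jordan form J, which has the same characteristic polynomial as A) gives
  χ_A(x) = x^4 - 20*x^3 + 150*x^2 - 500*x + 625
which factors as (x - 5)^4. The eigenvalues (with algebraic multiplicities) are λ = 5 with multiplicity 4.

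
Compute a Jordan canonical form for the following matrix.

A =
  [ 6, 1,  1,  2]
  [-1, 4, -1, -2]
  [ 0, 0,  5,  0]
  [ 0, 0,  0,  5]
J_2(5) ⊕ J_1(5) ⊕ J_1(5)

The characteristic polynomial is
  det(x·I − A) = x^4 - 20*x^3 + 150*x^2 - 500*x + 625 = (x - 5)^4

Eigenvalues and multiplicities (the geometric multiplicity of λ is n − rank(A − λI), which equals the number of Jordan blocks for λ):
  λ = 5: algebraic multiplicity = 4, geometric multiplicity = 3

Determining the block sizes for each eigenvalue:
  λ = 5: 3 blocks summing to 4 forces exactly one block of size 2 and the rest size 1 → block sizes [2, 1, 1]

Assembling the blocks gives a Jordan form
J =
  [5, 1, 0, 0]
  [0, 5, 0, 0]
  [0, 0, 5, 0]
  [0, 0, 0, 5]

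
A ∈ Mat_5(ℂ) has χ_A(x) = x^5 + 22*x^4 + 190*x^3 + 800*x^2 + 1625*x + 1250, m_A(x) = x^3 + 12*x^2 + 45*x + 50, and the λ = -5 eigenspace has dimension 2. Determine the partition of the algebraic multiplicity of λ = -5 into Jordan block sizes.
Block sizes for λ = -5: [2, 2]

Step 1 — from the characteristic polynomial, algebraic multiplicity of λ = -5 is 4. From dim ker(A − (-5)·I) = 2, there are exactly 2 Jordan blocks for λ = -5.
Step 2 — from the minimal polynomial, the factor (x + 5)^2 tells us the largest block for λ = -5 has size 2.
Step 3 — with total size 4, 2 blocks, and largest block 2, the block sizes (in nonincreasing order) are [2, 2].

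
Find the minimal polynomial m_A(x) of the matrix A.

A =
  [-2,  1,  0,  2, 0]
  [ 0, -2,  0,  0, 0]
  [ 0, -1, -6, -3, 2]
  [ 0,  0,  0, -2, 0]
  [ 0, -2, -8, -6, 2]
x^2 + 4*x + 4

The characteristic polynomial is χ_A(x) = (x + 2)^5, so the eigenvalues are known. The minimal polynomial is
  m_A(x) = Π_λ (x − λ)^{k_λ}
where k_λ is the size of the *largest* Jordan block for λ (equivalently, the smallest k with (A − λI)^k v = 0 for every generalised eigenvector v of λ).

  λ = -2: largest Jordan block has size 2, contributing (x + 2)^2

So m_A(x) = (x + 2)^2 = x^2 + 4*x + 4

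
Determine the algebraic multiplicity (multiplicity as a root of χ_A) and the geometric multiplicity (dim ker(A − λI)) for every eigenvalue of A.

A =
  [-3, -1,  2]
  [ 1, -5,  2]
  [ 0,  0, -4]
λ = -4: alg = 3, geom = 2

Step 1 — factor the characteristic polynomial to read off the algebraic multiplicities:
  χ_A(x) = (x + 4)^3

Step 2 — compute geometric multiplicities via the rank-nullity identity g(λ) = n − rank(A − λI):
  rank(A − (-4)·I) = 1, so dim ker(A − (-4)·I) = n − 1 = 2

Summary:
  λ = -4: algebraic multiplicity = 3, geometric multiplicity = 2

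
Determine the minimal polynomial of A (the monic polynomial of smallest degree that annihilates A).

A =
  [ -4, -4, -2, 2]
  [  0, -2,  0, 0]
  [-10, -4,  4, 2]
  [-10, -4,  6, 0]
x^3 - 28*x - 48

The characteristic polynomial is χ_A(x) = (x - 6)*(x + 2)^2*(x + 4), so the eigenvalues are known. The minimal polynomial is
  m_A(x) = Π_λ (x − λ)^{k_λ}
where k_λ is the size of the *largest* Jordan block for λ (equivalently, the smallest k with (A − λI)^k v = 0 for every generalised eigenvector v of λ).

  λ = -4: largest Jordan block has size 1, contributing (x + 4)
  λ = -2: largest Jordan block has size 1, contributing (x + 2)
  λ = 6: largest Jordan block has size 1, contributing (x − 6)

So m_A(x) = (x - 6)*(x + 2)*(x + 4) = x^3 - 28*x - 48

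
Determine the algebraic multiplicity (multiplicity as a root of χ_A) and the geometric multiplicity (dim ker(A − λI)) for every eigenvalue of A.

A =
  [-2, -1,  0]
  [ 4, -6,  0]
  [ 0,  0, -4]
λ = -4: alg = 3, geom = 2

Step 1 — factor the characteristic polynomial to read off the algebraic multiplicities:
  χ_A(x) = (x + 4)^3

Step 2 — compute geometric multiplicities via the rank-nullity identity g(λ) = n − rank(A − λI):
  rank(A − (-4)·I) = 1, so dim ker(A − (-4)·I) = n − 1 = 2

Summary:
  λ = -4: algebraic multiplicity = 3, geometric multiplicity = 2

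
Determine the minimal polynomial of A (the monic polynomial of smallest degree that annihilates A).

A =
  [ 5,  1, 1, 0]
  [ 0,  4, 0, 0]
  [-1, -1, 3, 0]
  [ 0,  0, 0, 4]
x^2 - 8*x + 16

The characteristic polynomial is χ_A(x) = (x - 4)^4, so the eigenvalues are known. The minimal polynomial is
  m_A(x) = Π_λ (x − λ)^{k_λ}
where k_λ is the size of the *largest* Jordan block for λ (equivalently, the smallest k with (A − λI)^k v = 0 for every generalised eigenvector v of λ).

  λ = 4: largest Jordan block has size 2, contributing (x − 4)^2

So m_A(x) = (x - 4)^2 = x^2 - 8*x + 16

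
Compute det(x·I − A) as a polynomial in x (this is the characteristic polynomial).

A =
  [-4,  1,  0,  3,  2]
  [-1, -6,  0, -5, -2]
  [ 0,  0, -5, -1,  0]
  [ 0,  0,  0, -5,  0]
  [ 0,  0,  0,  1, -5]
x^5 + 25*x^4 + 250*x^3 + 1250*x^2 + 3125*x + 3125

Expanding det(x·I − A) (e.g. by cofactor expansion or by noting that A is similar to its Jordan form J, which has the same characteristic polynomial as A) gives
  χ_A(x) = x^5 + 25*x^4 + 250*x^3 + 1250*x^2 + 3125*x + 3125
which factors as (x + 5)^5. The eigenvalues (with algebraic multiplicities) are λ = -5 with multiplicity 5.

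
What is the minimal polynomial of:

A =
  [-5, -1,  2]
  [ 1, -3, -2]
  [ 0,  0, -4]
x^2 + 8*x + 16

The characteristic polynomial is χ_A(x) = (x + 4)^3, so the eigenvalues are known. The minimal polynomial is
  m_A(x) = Π_λ (x − λ)^{k_λ}
where k_λ is the size of the *largest* Jordan block for λ (equivalently, the smallest k with (A − λI)^k v = 0 for every generalised eigenvector v of λ).

  λ = -4: largest Jordan block has size 2, contributing (x + 4)^2

So m_A(x) = (x + 4)^2 = x^2 + 8*x + 16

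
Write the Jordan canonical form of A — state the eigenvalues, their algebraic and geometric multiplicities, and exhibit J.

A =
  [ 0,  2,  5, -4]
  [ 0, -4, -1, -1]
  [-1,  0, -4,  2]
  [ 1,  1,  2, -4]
J_2(-3) ⊕ J_2(-3)

The characteristic polynomial is
  det(x·I − A) = x^4 + 12*x^3 + 54*x^2 + 108*x + 81 = (x + 3)^4

Eigenvalues and multiplicities (the geometric multiplicity of λ is n − rank(A − λI), which equals the number of Jordan blocks for λ):
  λ = -3: algebraic multiplicity = 4, geometric multiplicity = 2

Determining the block sizes for each eigenvalue:
  λ = -3: with am = 4 and gm = 2, the partition is not yet determined (e.g. several partitions of 4 into 2 parts exist). Let N = A − (-3)·I. Computing rank(N^1) = 2, rank(N^2) = 0; the number of blocks of size ≥ j is rank(N^{j−1}) − rank(N^j), giving [2, 2]. So we have 2 block(s) of size 2 → block sizes [2, 2]

Assembling the blocks gives a Jordan form
J =
  [-3,  1,  0,  0]
  [ 0, -3,  0,  0]
  [ 0,  0, -3,  1]
  [ 0,  0,  0, -3]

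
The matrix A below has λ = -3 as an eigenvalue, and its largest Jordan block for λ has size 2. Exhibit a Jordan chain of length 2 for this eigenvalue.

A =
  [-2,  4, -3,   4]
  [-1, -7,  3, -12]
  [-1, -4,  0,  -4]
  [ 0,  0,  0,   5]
A Jordan chain for λ = -3 of length 2:
v_1 = (1, -1, -1, 0)ᵀ
v_2 = (1, 0, 0, 0)ᵀ

Let N = A − (-3)·I. We want v_2 with N^2 v_2 = 0 but N^1 v_2 ≠ 0; then v_{j-1} := N · v_j for j = 2, …, 2.

Pick v_2 = (1, 0, 0, 0)ᵀ.
Then v_1 = N · v_2 = (1, -1, -1, 0)ᵀ.

Sanity check: (A − (-3)·I) v_1 = (0, 0, 0, 0)ᵀ = 0. ✓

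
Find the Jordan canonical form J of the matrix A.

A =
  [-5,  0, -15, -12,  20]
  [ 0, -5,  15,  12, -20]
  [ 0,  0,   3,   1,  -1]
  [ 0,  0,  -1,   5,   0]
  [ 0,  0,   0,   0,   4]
J_1(-5) ⊕ J_1(-5) ⊕ J_3(4)

The characteristic polynomial is
  det(x·I − A) = x^5 - 2*x^4 - 47*x^3 + 116*x^2 + 560*x - 1600 = (x - 4)^3*(x + 5)^2

Eigenvalues and multiplicities (the geometric multiplicity of λ is n − rank(A − λI), which equals the number of Jordan blocks for λ):
  λ = -5: algebraic multiplicity = 2, geometric multiplicity = 2
  λ = 4: algebraic multiplicity = 3, geometric multiplicity = 1

Determining the block sizes for each eigenvalue:
  λ = -5: gm = am = 2, so every block has size 1 → block sizes [1, 1]
  λ = 4: one block (gm = 1), so the single block has size am = 3 → block sizes [3]

Assembling the blocks gives a Jordan form
J =
  [-5,  0, 0, 0, 0]
  [ 0, -5, 0, 0, 0]
  [ 0,  0, 4, 1, 0]
  [ 0,  0, 0, 4, 1]
  [ 0,  0, 0, 0, 4]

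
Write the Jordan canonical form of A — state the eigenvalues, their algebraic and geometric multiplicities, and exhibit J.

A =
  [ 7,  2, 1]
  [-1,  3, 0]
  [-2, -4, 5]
J_3(5)

The characteristic polynomial is
  det(x·I − A) = x^3 - 15*x^2 + 75*x - 125 = (x - 5)^3

Eigenvalues and multiplicities (the geometric multiplicity of λ is n − rank(A − λI), which equals the number of Jordan blocks for λ):
  λ = 5: algebraic multiplicity = 3, geometric multiplicity = 1

Determining the block sizes for each eigenvalue:
  λ = 5: one block (gm = 1), so the single block has size am = 3 → block sizes [3]

Assembling the blocks gives a Jordan form
J =
  [5, 1, 0]
  [0, 5, 1]
  [0, 0, 5]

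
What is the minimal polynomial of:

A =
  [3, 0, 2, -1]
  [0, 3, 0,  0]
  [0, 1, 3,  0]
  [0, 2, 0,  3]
x^2 - 6*x + 9

The characteristic polynomial is χ_A(x) = (x - 3)^4, so the eigenvalues are known. The minimal polynomial is
  m_A(x) = Π_λ (x − λ)^{k_λ}
where k_λ is the size of the *largest* Jordan block for λ (equivalently, the smallest k with (A − λI)^k v = 0 for every generalised eigenvector v of λ).

  λ = 3: largest Jordan block has size 2, contributing (x − 3)^2

So m_A(x) = (x - 3)^2 = x^2 - 6*x + 9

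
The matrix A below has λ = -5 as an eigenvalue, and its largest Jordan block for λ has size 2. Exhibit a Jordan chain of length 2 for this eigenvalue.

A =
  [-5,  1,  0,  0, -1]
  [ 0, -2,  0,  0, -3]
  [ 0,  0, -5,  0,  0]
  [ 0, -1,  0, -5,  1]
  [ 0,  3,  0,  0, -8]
A Jordan chain for λ = -5 of length 2:
v_1 = (1, 3, 0, -1, 3)ᵀ
v_2 = (0, 1, 0, 0, 0)ᵀ

Let N = A − (-5)·I. We want v_2 with N^2 v_2 = 0 but N^1 v_2 ≠ 0; then v_{j-1} := N · v_j for j = 2, …, 2.

Pick v_2 = (0, 1, 0, 0, 0)ᵀ.
Then v_1 = N · v_2 = (1, 3, 0, -1, 3)ᵀ.

Sanity check: (A − (-5)·I) v_1 = (0, 0, 0, 0, 0)ᵀ = 0. ✓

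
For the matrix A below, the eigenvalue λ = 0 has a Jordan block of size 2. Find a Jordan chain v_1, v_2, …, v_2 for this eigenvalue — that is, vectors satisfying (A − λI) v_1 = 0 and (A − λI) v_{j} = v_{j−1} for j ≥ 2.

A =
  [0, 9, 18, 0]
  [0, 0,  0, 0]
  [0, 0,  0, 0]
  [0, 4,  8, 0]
A Jordan chain for λ = 0 of length 2:
v_1 = (9, 0, 0, 4)ᵀ
v_2 = (0, 1, 0, 0)ᵀ

Let N = A − (0)·I. We want v_2 with N^2 v_2 = 0 but N^1 v_2 ≠ 0; then v_{j-1} := N · v_j for j = 2, …, 2.

Pick v_2 = (0, 1, 0, 0)ᵀ.
Then v_1 = N · v_2 = (9, 0, 0, 4)ᵀ.

Sanity check: (A − (0)·I) v_1 = (0, 0, 0, 0)ᵀ = 0. ✓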